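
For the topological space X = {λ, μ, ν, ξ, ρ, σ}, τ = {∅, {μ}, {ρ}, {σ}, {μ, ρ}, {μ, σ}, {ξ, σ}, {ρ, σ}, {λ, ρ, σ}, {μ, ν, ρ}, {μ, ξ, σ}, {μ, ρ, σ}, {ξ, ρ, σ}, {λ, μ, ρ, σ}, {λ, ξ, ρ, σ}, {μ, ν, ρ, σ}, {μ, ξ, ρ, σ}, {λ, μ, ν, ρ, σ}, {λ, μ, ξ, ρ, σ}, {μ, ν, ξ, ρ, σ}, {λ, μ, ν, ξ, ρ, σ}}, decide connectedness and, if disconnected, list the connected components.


(X, τ) is connected.

Find clopen sets (U ∈ τ with X ∖ U ∈ τ):
  U = ∅, X ∖ U = {λ, μ, ν, ξ, ρ, σ} — both open, so U is clopen.
  U = {λ, μ, ν, ξ, ρ, σ}, X ∖ U = ∅ — both open, so U is clopen.
Only trivial clopens (∅ and X) exist, so (X, τ) is connected.
Compute connected components by grouping points that agree on all clopens:
  component: {λ, μ, ν, ξ, ρ, σ}


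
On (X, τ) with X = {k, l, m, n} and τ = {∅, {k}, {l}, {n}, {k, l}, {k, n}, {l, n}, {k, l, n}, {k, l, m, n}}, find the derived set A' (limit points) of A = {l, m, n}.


A' = {m}

For each x ∈ X, list the open sets U ∈ τ with x ∈ U, then check whether U ∩ (A ∖ {x}) ≠ ∅ for every such U.
  x = k: open {k} ∋ x has {k} ∩ (A ∖ {k}) = ∅, so x is NOT a limit point.
  x = l: open {l} ∋ x has {l} ∩ (A ∖ {l}) = ∅, so x is NOT a limit point.
  x = m: opens ∋ x are {k, l, m, n}; each meets A ∖ {m}, so x IS a limit point.
  x = n: open {n} ∋ x has {n} ∩ (A ∖ {n}) = ∅, so x is NOT a limit point.
Collecting: A' = {m}.


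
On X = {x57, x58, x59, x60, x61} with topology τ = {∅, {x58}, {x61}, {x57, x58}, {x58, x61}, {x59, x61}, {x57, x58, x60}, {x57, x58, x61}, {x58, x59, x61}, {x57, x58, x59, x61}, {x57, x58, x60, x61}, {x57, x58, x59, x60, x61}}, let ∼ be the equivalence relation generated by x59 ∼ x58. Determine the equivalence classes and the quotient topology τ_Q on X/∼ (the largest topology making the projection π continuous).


X/∼ = {[x57], [x58=x59], [x60], [x61]}; |τ_Q| = 5.

Equivalence classes: [x57], [x58=x59], [x60], [x61].
Quotient map π: X → X/∼ sends x57 ↦ [x57], x58 ↦ [x58=x59], x59 ↦ [x58=x59], x60 ↦ [x60], x61 ↦ [x61].
For each subset V ⊆ X/∼, compute π^{-1}(V) ⊆ X and check whether π^{-1}(V) ∈ τ. V is open in τ_Q iff π^{-1}(V) ∈ τ.
  V = {}: π^{-1}(V) = ∅ ∈ τ ✓.
  V = {[x57]}: π^{-1}(V) = {x57} ∉ τ ✗.
  V = {[x58=x59]}: π^{-1}(V) = {x58, x59} ∉ τ ✗.
  V = {[x57], [x58=x59]}: π^{-1}(V) = {x57, x58, x59} ∉ τ ✗.
  V = {[x60]}: π^{-1}(V) = {x60} ∉ τ ✗.
  V = {[x57], [x60]}: π^{-1}(V) = {x57, x60} ∉ τ ✗.
  V = {[x58=x59], [x60]}: π^{-1}(V) = {x58, x59, x60} ∉ τ ✗.
  V = {[x57], [x58=x59], [x60]}: π^{-1}(V) = {x57, x58, x59, x60} ∉ τ ✗.
  V = {[x61]}: π^{-1}(V) = {x61} ∈ τ ✓.
  V = {[x57], [x61]}: π^{-1}(V) = {x57, x61} ∉ τ ✗.
  V = {[x58=x59], [x61]}: π^{-1}(V) = {x58, x59, x61} ∈ τ ✓.
  V = {[x57], [x58=x59], [x61]}: π^{-1}(V) = {x57, x58, x59, x61} ∈ τ ✓.
  V = {[x60], [x61]}: π^{-1}(V) = {x60, x61} ∉ τ ✗.
  V = {[x57], [x60], [x61]}: π^{-1}(V) = {x57, x60, x61} ∉ τ ✗.
  V = {[x58=x59], [x60], [x61]}: π^{-1}(V) = {x58, x59, x60, x61} ∉ τ ✗.
  V = {[x57], [x58=x59], [x60], [x61]}: π^{-1}(V) = {x57, x58, x59, x60, x61} ∈ τ ✓.
Open sets in the quotient: τ_Q = {{}, {[x61]}, {[x58=x59], [x61]}, {[x57], [x58=x59], [x61]}, {[x57], [x58=x59], [x60], [x61]}} (5 elements).


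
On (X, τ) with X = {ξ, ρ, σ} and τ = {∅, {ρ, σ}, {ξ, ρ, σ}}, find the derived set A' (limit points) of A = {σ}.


A' = {ξ, ρ}

For each x ∈ X, list the open sets U ∈ τ with x ∈ U, then check whether U ∩ (A ∖ {x}) ≠ ∅ for every such U.
  x = ξ: opens ∋ x are {ξ, ρ, σ}; each meets A ∖ {ξ}, so x IS a limit point.
  x = ρ: opens ∋ x are {ρ, σ}, {ξ, ρ, σ}; each meets A ∖ {ρ}, so x IS a limit point.
  x = σ: open {ρ, σ} ∋ x has {ρ, σ} ∩ (A ∖ {σ}) = ∅, so x is NOT a limit point.
Collecting: A' = {ξ, ρ}.


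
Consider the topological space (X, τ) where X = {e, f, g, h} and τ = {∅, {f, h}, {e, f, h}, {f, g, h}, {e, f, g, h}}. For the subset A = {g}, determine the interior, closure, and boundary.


int(A) = ∅, cl(A) = {g}, ∂A = {g}.

Closed sets in (X, τ) are complements of opens:
  closed(X, τ) = {∅, {e}, {g}, {e, g}, {e, f, g, h}}.
int(A) = ⋃ {U ∈ τ : U ⊆ A}. Opens contained in A: ∅.
Taking the union of these: int(A) = ∅.
cl(A) = ⋂ {C closed : A ⊆ C}. Closed sets containing A: {g}, {e, g}, {e, f, g, h}.
Intersecting these: cl(A) = {g}.
∂A = cl(A) ∖ int(A) = {g} ∖ ∅ = {g}.


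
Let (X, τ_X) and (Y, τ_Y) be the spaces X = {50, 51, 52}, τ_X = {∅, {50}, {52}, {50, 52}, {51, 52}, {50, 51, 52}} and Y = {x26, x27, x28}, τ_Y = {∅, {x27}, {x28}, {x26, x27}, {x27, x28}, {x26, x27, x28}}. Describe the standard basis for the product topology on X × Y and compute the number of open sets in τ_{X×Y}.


Basis B = {∅ × ∅, {50} × {x27}, {50} × {x28}, {52} × {x27}, {52} × {x28}, {50} × {x26, x27}, {50} × {x27, x28}, {50, 52} × {x27}, {50, 52} × {x28}, {51, 52} × {x27}, {51, 52} × {x28}, {52} × {x26, x27}, {52} × {x27, x28}, {50} × {x26, x27, x28}, {50, 51, 52} × {x27}, {50, 51, 52} × {x28}, {52} × {x26, x27, x28}, {50, 52} × {x26, x27}, {50, 52} × {x27, x28}, {51, 52} × {x26, x27}, {51, 52} × {x27, x28}, {50, 52} × {x26, x27, x28}, {50, 51, 52} × {x26, x27}, {50, 51, 52} × {x27, x28}, {51, 52} × {x26, x27, x28}, {50, 51, 52} × {x26, x27, x28}}; |τ_{X×Y}| = 108.

Enumerate products U × V with U ∈ τ_X, V ∈ τ_Y (deduplicated):
  ∅ × ∅ = {} (∅)
  {50} × {x27} = {(50,x27)}
  {50} × {x28} = {(50,x28)}
  {52} × {x27} = {(52,x27)}
  {52} × {x28} = {(52,x28)}
  {50} × {x26, x27} = {(50,x26), (50,x27)}
  {50} × {x27, x28} = {(50,x27), (50,x28)}
  {50, 52} × {x27} = {(50,x27), (52,x27)}
  {50, 52} × {x28} = {(50,x28), (52,x28)}
  {51, 52} × {x27} = {(51,x27), (52,x27)}
  {51, 52} × {x28} = {(51,x28), (52,x28)}
  {52} × {x26, x27} = {(52,x26), (52,x27)}
  {52} × {x27, x28} = {(52,x27), (52,x28)}
  {50} × {x26, x27, x28} = {(50,x26), (50,x27), (50,x28)}
  {50, 51, 52} × {x27} = {(50,x27), (51,x27), (52,x27)}
  {50, 51, 52} × {x28} = {(50,x28), (51,x28), (52,x28)}
  {52} × {x26, x27, x28} = {(52,x26), (52,x27), (52,x28)}
  {50, 52} × {x26, x27} = {(50,x26), (50,x27), (52,x26), (52,x27)}
  {50, 52} × {x27, x28} = {(50,x27), (50,x28), (52,x27), (52,x28)}
  {51, 52} × {x26, x27} = {(51,x26), (51,x27), (52,x26), (52,x27)}
  {51, 52} × {x27, x28} = {(51,x27), (51,x28), (52,x27), (52,x28)}
  {50, 52} × {x26, x27, x28} = {(50,x26), (50,x27), (50,x28), (52,x26), (52,x27), (52,x28)}
  {50, 51, 52} × {x26, x27} = {(50,x26), (50,x27), (51,x26), (51,x27), (52,x26), (52,x27)}
  {50, 51, 52} × {x27, x28} = {(50,x27), (50,x28), (51,x27), (51,x28), (52,x27), (52,x28)}
  {51, 52} × {x26, x27, x28} = {(51,x26), (51,x27), (51,x28), (52,x26), (52,x27), (52,x28)}
  {50, 51, 52} × {x26, x27, x28} = {(50,x26), (50,x27), (50,x28), (51,x26), (51,x27), (51,x28), (52,x26), (52,x27), (52,x28)}
These 26 distinct sets form the basis B.
Close under arbitrary unions to get τ_{X×Y}; counting gives |τ_{X×Y}| = 108.


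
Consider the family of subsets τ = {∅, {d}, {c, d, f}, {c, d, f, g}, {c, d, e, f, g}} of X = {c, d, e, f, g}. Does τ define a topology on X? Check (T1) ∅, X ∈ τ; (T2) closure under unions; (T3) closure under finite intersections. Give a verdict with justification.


τ IS a topology on X.

Axiom (T1): ∅ ∈ τ? Yes; X ∈ τ? Yes.
Axiom (T2/T3): check pairwise unions and intersections of members of τ.
All pairwise intersections and unions checked — each lies in τ. Therefore τ satisfies (T1), (T2), (T3): it IS a topology on X.


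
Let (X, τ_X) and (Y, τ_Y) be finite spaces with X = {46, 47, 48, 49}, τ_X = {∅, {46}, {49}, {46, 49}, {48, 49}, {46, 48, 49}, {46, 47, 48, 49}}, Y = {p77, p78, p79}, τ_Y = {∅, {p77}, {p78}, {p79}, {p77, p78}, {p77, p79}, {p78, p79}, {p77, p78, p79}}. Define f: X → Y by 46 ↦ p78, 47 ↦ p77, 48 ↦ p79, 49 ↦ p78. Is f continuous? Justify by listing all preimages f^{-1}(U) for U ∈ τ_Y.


f is NOT continuous.

Compute f^{-1}(U) for each U ∈ τ_Y:
  U = ∅: f^{-1}(U) = ∅ ∈ τ_X ✓.
  U = {p77}: f^{-1}(U) = {47} ∉ τ_X ✗.
  U = {p78}: f^{-1}(U) = {46, 49} ∈ τ_X ✓.
  U = {p79}: f^{-1}(U) = {48} ∉ τ_X ✗.
  U = {p77, p78}: f^{-1}(U) = {46, 47, 49} ∉ τ_X ✗.
  U = {p77, p79}: f^{-1}(U) = {47, 48} ∉ τ_X ✗.
  U = {p78, p79}: f^{-1}(U) = {46, 48, 49} ∈ τ_X ✓.
  U = {p77, p78, p79}: f^{-1}(U) = {46, 47, 48, 49} ∈ τ_X ✓.
Found U = {p77} with f^{-1}(U) = {47} not in τ_X. Therefore f is NOT continuous.


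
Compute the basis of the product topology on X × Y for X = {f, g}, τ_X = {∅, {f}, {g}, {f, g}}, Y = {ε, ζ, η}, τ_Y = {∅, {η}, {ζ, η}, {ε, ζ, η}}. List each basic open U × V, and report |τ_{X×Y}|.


Basis B = {∅ × ∅, {f} × {η}, {g} × {η}, {f} × {ζ, η}, {f, g} × {η}, {g} × {ζ, η}, {f} × {ε, ζ, η}, {g} × {ε, ζ, η}, {f, g} × {ζ, η}, {f, g} × {ε, ζ, η}}; |τ_{X×Y}| = 16.

Enumerate products U × V with U ∈ τ_X, V ∈ τ_Y (deduplicated):
  ∅ × ∅ = {} (∅)
  {f} × {η} = {(f,η)}
  {g} × {η} = {(g,η)}
  {f} × {ζ, η} = {(f,ζ), (f,η)}
  {f, g} × {η} = {(f,η), (g,η)}
  {g} × {ζ, η} = {(g,ζ), (g,η)}
  {f} × {ε, ζ, η} = {(f,ε), (f,ζ), (f,η)}
  {g} × {ε, ζ, η} = {(g,ε), (g,ζ), (g,η)}
  {f, g} × {ζ, η} = {(f,ζ), (f,η), (g,ζ), (g,η)}
  {f, g} × {ε, ζ, η} = {(f,ε), (f,ζ), (f,η), (g,ε), (g,ζ), (g,η)}
These 10 distinct sets form the basis B.
Close under arbitrary unions to get τ_{X×Y}; counting gives |τ_{X×Y}| = 16.


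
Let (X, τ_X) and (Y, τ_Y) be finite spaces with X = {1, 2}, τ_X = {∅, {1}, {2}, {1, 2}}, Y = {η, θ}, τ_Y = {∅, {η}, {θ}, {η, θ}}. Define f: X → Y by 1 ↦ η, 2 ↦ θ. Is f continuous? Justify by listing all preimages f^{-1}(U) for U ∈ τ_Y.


f IS continuous.

Compute f^{-1}(U) for each U ∈ τ_Y:
  U = ∅: f^{-1}(U) = ∅ ∈ τ_X ✓.
  U = {η}: f^{-1}(U) = {1} ∈ τ_X ✓.
  U = {θ}: f^{-1}(U) = {2} ∈ τ_X ✓.
  U = {η, θ}: f^{-1}(U) = {1, 2} ∈ τ_X ✓.
Every preimage lies in τ_X, so f IS continuous.


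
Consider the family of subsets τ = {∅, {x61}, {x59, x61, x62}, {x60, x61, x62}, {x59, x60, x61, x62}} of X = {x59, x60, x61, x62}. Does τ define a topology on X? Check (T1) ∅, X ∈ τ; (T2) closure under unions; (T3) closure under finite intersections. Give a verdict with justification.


τ is NOT a topology on X.

Axiom (T1): ∅ ∈ τ? Yes; X ∈ τ? Yes.
Axiom (T2/T3): check pairwise unions and intersections of members of τ.
Counterexample for (T3): {x59, x61, x62} ∩ {x60, x61, x62} = {x61, x62} ∉ τ. Therefore τ is NOT a topology.


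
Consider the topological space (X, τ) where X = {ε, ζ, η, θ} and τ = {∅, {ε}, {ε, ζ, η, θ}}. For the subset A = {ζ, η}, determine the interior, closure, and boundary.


int(A) = ∅, cl(A) = {ζ, η, θ}, ∂A = {ζ, η, θ}.

Closed sets in (X, τ) are complements of opens:
  closed(X, τ) = {∅, {ζ, η, θ}, {ε, ζ, η, θ}}.
int(A) = ⋃ {U ∈ τ : U ⊆ A}. Opens contained in A: ∅.
Taking the union of these: int(A) = ∅.
cl(A) = ⋂ {C closed : A ⊆ C}. Closed sets containing A: {ζ, η, θ}, {ε, ζ, η, θ}.
Intersecting these: cl(A) = {ζ, η, θ}.
∂A = cl(A) ∖ int(A) = {ζ, η, θ} ∖ ∅ = {ζ, η, θ}.


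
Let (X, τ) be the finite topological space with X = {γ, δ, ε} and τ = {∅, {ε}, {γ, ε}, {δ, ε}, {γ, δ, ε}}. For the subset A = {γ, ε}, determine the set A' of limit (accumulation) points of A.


A' = {γ, δ}

For each x ∈ X, list the open sets U ∈ τ with x ∈ U, then check whether U ∩ (A ∖ {x}) ≠ ∅ for every such U.
  x = γ: opens ∋ x are {γ, ε}, {γ, δ, ε}; each meets A ∖ {γ}, so x IS a limit point.
  x = δ: opens ∋ x are {δ, ε}, {γ, δ, ε}; each meets A ∖ {δ}, so x IS a limit point.
  x = ε: open {ε} ∋ x has {ε} ∩ (A ∖ {ε}) = ∅, so x is NOT a limit point.
Collecting: A' = {γ, δ}.


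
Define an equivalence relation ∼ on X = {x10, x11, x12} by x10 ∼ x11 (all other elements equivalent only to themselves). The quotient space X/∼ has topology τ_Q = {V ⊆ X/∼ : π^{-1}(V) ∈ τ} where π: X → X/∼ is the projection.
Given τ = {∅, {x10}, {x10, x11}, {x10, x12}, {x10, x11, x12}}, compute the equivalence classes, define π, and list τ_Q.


X/∼ = {[x10=x11], [x12]}; |τ_Q| = 3.

Equivalence classes: [x10=x11], [x12].
Quotient map π: X → X/∼ sends x10 ↦ [x10=x11], x11 ↦ [x10=x11], x12 ↦ [x12].
For each subset V ⊆ X/∼, compute π^{-1}(V) ⊆ X and check whether π^{-1}(V) ∈ τ. V is open in τ_Q iff π^{-1}(V) ∈ τ.
  V = {}: π^{-1}(V) = ∅ ∈ τ ✓.
  V = {[x10=x11]}: π^{-1}(V) = {x10, x11} ∈ τ ✓.
  V = {[x12]}: π^{-1}(V) = {x12} ∉ τ ✗.
  V = {[x10=x11], [x12]}: π^{-1}(V) = {x10, x11, x12} ∈ τ ✓.
Open sets in the quotient: τ_Q = {{}, {[x10=x11]}, {[x10=x11], [x12]}} (3 elements).


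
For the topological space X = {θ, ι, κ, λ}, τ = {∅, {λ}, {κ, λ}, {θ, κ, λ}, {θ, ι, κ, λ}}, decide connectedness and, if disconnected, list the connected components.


(X, τ) is connected.

Find clopen sets (U ∈ τ with X ∖ U ∈ τ):
  U = ∅, X ∖ U = {θ, ι, κ, λ} — both open, so U is clopen.
  U = {θ, ι, κ, λ}, X ∖ U = ∅ — both open, so U is clopen.
Only trivial clopens (∅ and X) exist, so (X, τ) is connected.
Compute connected components by grouping points that agree on all clopens:
  component: {θ, ι, κ, λ}


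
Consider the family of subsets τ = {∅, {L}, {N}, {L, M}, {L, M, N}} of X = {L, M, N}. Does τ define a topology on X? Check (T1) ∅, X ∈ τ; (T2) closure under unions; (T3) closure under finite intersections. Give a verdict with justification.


τ is NOT a topology on X.

Axiom (T1): ∅ ∈ τ? Yes; X ∈ τ? Yes.
Axiom (T2/T3): check pairwise unions and intersections of members of τ.
Counterexample for (T2): {L} ∪ {N} = {L, N} ∉ τ. Therefore τ is NOT a topology.


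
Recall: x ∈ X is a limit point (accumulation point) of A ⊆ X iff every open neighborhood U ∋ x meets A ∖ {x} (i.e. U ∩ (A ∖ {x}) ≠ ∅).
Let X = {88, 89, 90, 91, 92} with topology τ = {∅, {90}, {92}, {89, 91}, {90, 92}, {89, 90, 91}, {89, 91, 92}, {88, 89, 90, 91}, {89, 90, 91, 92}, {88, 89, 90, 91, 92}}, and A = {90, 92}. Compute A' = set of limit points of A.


A' = {88}

For each x ∈ X, list the open sets U ∈ τ with x ∈ U, then check whether U ∩ (A ∖ {x}) ≠ ∅ for every such U.
  x = 88: opens ∋ x are {88, 89, 90, 91}, {88, 89, 90, 91, 92}; each meets A ∖ {88}, so x IS a limit point.
  x = 89: open {89, 91} ∋ x has {89, 91} ∩ (A ∖ {89}) = ∅, so x is NOT a limit point.
  x = 90: open {90} ∋ x has {90} ∩ (A ∖ {90}) = ∅, so x is NOT a limit point.
  x = 91: open {89, 91} ∋ x has {89, 91} ∩ (A ∖ {91}) = ∅, so x is NOT a limit point.
  x = 92: open {92} ∋ x has {92} ∩ (A ∖ {92}) = ∅, so x is NOT a limit point.
Collecting: A' = {88}.


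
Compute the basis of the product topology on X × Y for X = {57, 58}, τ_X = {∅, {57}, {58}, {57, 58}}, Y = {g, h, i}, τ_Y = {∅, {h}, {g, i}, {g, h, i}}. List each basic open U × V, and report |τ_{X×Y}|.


Basis B = {∅ × ∅, {57} × {h}, {58} × {h}, {57} × {g, i}, {57, 58} × {h}, {58} × {g, i}, {57} × {g, h, i}, {58} × {g, h, i}, {57, 58} × {g, i}, {57, 58} × {g, h, i}}; |τ_{X×Y}| = 16.

Enumerate products U × V with U ∈ τ_X, V ∈ τ_Y (deduplicated):
  ∅ × ∅ = {} (∅)
  {57} × {h} = {(57,h)}
  {58} × {h} = {(58,h)}
  {57} × {g, i} = {(57,g), (57,i)}
  {57, 58} × {h} = {(57,h), (58,h)}
  {58} × {g, i} = {(58,g), (58,i)}
  {57} × {g, h, i} = {(57,g), (57,h), (57,i)}
  {58} × {g, h, i} = {(58,g), (58,h), (58,i)}
  {57, 58} × {g, i} = {(57,g), (57,i), (58,g), (58,i)}
  {57, 58} × {g, h, i} = {(57,g), (57,h), (57,i), (58,g), (58,h), (58,i)}
These 10 distinct sets form the basis B.
Close under arbitrary unions to get τ_{X×Y}; counting gives |τ_{X×Y}| = 16.


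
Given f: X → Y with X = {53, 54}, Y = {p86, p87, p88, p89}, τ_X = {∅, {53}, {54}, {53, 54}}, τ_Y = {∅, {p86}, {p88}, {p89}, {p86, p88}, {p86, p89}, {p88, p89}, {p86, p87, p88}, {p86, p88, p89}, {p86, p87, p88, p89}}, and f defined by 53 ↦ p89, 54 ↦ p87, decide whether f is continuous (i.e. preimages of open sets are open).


f IS continuous.

Compute f^{-1}(U) for each U ∈ τ_Y:
  U = ∅: f^{-1}(U) = ∅ ∈ τ_X ✓.
  U = {p86}: f^{-1}(U) = ∅ ∈ τ_X ✓.
  U = {p88}: f^{-1}(U) = ∅ ∈ τ_X ✓.
  U = {p89}: f^{-1}(U) = {53} ∈ τ_X ✓.
  U = {p86, p88}: f^{-1}(U) = ∅ ∈ τ_X ✓.
  U = {p86, p89}: f^{-1}(U) = {53} ∈ τ_X ✓.
  U = {p88, p89}: f^{-1}(U) = {53} ∈ τ_X ✓.
  U = {p86, p87, p88}: f^{-1}(U) = {54} ∈ τ_X ✓.
  U = {p86, p88, p89}: f^{-1}(U) = {53} ∈ τ_X ✓.
  U = {p86, p87, p88, p89}: f^{-1}(U) = {53, 54} ∈ τ_X ✓.
Every preimage lies in τ_X, so f IS continuous.


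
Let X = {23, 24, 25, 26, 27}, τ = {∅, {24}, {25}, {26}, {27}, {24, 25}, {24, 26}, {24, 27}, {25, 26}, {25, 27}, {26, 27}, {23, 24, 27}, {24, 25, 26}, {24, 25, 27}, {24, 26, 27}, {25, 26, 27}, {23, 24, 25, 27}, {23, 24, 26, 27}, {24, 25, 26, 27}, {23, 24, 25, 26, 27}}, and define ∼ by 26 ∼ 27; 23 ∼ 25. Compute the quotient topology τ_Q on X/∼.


X/∼ = {[23=25], [24], [26=27]}; |τ_Q| = 5.

Equivalence classes: [23=25], [24], [26=27].
Quotient map π: X → X/∼ sends 23 ↦ [23=25], 24 ↦ [24], 25 ↦ [23=25], 26 ↦ [26=27], 27 ↦ [26=27].
For each subset V ⊆ X/∼, compute π^{-1}(V) ⊆ X and check whether π^{-1}(V) ∈ τ. V is open in τ_Q iff π^{-1}(V) ∈ τ.
  V = {}: π^{-1}(V) = ∅ ∈ τ ✓.
  V = {[23=25]}: π^{-1}(V) = {23, 25} ∉ τ ✗.
  V = {[24]}: π^{-1}(V) = {24} ∈ τ ✓.
  V = {[23=25], [24]}: π^{-1}(V) = {23, 24, 25} ∉ τ ✗.
  V = {[26=27]}: π^{-1}(V) = {26, 27} ∈ τ ✓.
  V = {[23=25], [26=27]}: π^{-1}(V) = {23, 25, 26, 27} ∉ τ ✗.
  V = {[24], [26=27]}: π^{-1}(V) = {24, 26, 27} ∈ τ ✓.
  V = {[23=25], [24], [26=27]}: π^{-1}(V) = {23, 24, 25, 26, 27} ∈ τ ✓.
Open sets in the quotient: τ_Q = {{}, {[24]}, {[26=27]}, {[24], [26=27]}, {[23=25], [24], [26=27]}} (5 elements).


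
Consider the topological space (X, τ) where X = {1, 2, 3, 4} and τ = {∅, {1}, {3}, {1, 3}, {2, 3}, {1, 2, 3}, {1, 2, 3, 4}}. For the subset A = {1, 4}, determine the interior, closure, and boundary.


int(A) = {1}, cl(A) = {1, 4}, ∂A = {4}.

Closed sets in (X, τ) are complements of opens:
  closed(X, τ) = {∅, {4}, {1, 4}, {2, 4}, {1, 2, 4}, {2, 3, 4}, {1, 2, 3, 4}}.
int(A) = ⋃ {U ∈ τ : U ⊆ A}. Opens contained in A: ∅, {1}.
Taking the union of these: int(A) = {1}.
cl(A) = ⋂ {C closed : A ⊆ C}. Closed sets containing A: {1, 4}, {1, 2, 4}, {1, 2, 3, 4}.
Intersecting these: cl(A) = {1, 4}.
∂A = cl(A) ∖ int(A) = {1, 4} ∖ {1} = {4}.


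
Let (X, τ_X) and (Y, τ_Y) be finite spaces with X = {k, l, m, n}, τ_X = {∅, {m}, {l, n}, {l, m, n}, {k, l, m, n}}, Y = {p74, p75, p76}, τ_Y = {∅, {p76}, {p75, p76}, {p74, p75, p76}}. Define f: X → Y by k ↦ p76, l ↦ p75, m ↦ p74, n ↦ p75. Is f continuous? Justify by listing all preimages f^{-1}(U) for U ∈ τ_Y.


f is NOT continuous.

Compute f^{-1}(U) for each U ∈ τ_Y:
  U = ∅: f^{-1}(U) = ∅ ∈ τ_X ✓.
  U = {p76}: f^{-1}(U) = {k} ∉ τ_X ✗.
  U = {p75, p76}: f^{-1}(U) = {k, l, n} ∉ τ_X ✗.
  U = {p74, p75, p76}: f^{-1}(U) = {k, l, m, n} ∈ τ_X ✓.
Found U = {p76} with f^{-1}(U) = {k} not in τ_X. Therefore f is NOT continuous.


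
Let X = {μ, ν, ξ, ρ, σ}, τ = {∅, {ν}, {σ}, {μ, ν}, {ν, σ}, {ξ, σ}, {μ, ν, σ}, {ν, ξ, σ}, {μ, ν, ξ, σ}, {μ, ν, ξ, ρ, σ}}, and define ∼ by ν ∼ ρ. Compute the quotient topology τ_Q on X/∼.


X/∼ = {[μ], [ν=ρ], [ξ], [σ]}; |τ_Q| = 4.

Equivalence classes: [μ], [ν=ρ], [ξ], [σ].
Quotient map π: X → X/∼ sends μ ↦ [μ], ν ↦ [ν=ρ], ξ ↦ [ξ], ρ ↦ [ν=ρ], σ ↦ [σ].
For each subset V ⊆ X/∼, compute π^{-1}(V) ⊆ X and check whether π^{-1}(V) ∈ τ. V is open in τ_Q iff π^{-1}(V) ∈ τ.
  V = {}: π^{-1}(V) = ∅ ∈ τ ✓.
  V = {[μ]}: π^{-1}(V) = {μ} ∉ τ ✗.
  V = {[ν=ρ]}: π^{-1}(V) = {ν, ρ} ∉ τ ✗.
  V = {[μ], [ν=ρ]}: π^{-1}(V) = {μ, ν, ρ} ∉ τ ✗.
  V = {[ξ]}: π^{-1}(V) = {ξ} ∉ τ ✗.
  V = {[μ], [ξ]}: π^{-1}(V) = {μ, ξ} ∉ τ ✗.
  V = {[ν=ρ], [ξ]}: π^{-1}(V) = {ν, ξ, ρ} ∉ τ ✗.
  V = {[μ], [ν=ρ], [ξ]}: π^{-1}(V) = {μ, ν, ξ, ρ} ∉ τ ✗.
  V = {[σ]}: π^{-1}(V) = {σ} ∈ τ ✓.
  V = {[μ], [σ]}: π^{-1}(V) = {μ, σ} ∉ τ ✗.
  V = {[ν=ρ], [σ]}: π^{-1}(V) = {ν, ρ, σ} ∉ τ ✗.
  V = {[μ], [ν=ρ], [σ]}: π^{-1}(V) = {μ, ν, ρ, σ} ∉ τ ✗.
  V = {[ξ], [σ]}: π^{-1}(V) = {ξ, σ} ∈ τ ✓.
  V = {[μ], [ξ], [σ]}: π^{-1}(V) = {μ, ξ, σ} ∉ τ ✗.
  V = {[ν=ρ], [ξ], [σ]}: π^{-1}(V) = {ν, ξ, ρ, σ} ∉ τ ✗.
  V = {[μ], [ν=ρ], [ξ], [σ]}: π^{-1}(V) = {μ, ν, ξ, ρ, σ} ∈ τ ✓.
Open sets in the quotient: τ_Q = {{}, {[σ]}, {[ξ], [σ]}, {[μ], [ν=ρ], [ξ], [σ]}} (4 elements).


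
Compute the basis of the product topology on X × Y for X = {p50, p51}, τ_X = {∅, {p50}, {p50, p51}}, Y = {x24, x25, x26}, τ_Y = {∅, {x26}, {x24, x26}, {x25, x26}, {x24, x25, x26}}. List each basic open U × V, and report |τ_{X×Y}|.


Basis B = {∅ × ∅, {p50} × {x26}, {p50} × {x24, x26}, {p50} × {x25, x26}, {p50, p51} × {x26}, {p50} × {x24, x25, x26}, {p50, p51} × {x24, x26}, {p50, p51} × {x25, x26}, {p50, p51} × {x24, x25, x26}}; |τ_{X×Y}| = 14.

Enumerate products U × V with U ∈ τ_X, V ∈ τ_Y (deduplicated):
  ∅ × ∅ = {} (∅)
  {p50} × {x26} = {(p50,x26)}
  {p50} × {x24, x26} = {(p50,x24), (p50,x26)}
  {p50} × {x25, x26} = {(p50,x25), (p50,x26)}
  {p50, p51} × {x26} = {(p50,x26), (p51,x26)}
  {p50} × {x24, x25, x26} = {(p50,x24), (p50,x25), (p50,x26)}
  {p50, p51} × {x24, x26} = {(p50,x24), (p50,x26), (p51,x24), (p51,x26)}
  {p50, p51} × {x25, x26} = {(p50,x25), (p50,x26), (p51,x25), (p51,x26)}
  {p50, p51} × {x24, x25, x26} = {(p50,x24), (p50,x25), (p50,x26), (p51,x24), (p51,x25), (p51,x26)}
These 9 distinct sets form the basis B.
Close under arbitrary unions to get τ_{X×Y}; counting gives |τ_{X×Y}| = 14.


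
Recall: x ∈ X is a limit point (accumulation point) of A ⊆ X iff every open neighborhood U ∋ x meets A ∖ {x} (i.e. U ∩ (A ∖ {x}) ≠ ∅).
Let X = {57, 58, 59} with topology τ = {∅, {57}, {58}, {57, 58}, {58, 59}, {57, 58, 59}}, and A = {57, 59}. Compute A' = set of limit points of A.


A' = ∅

For each x ∈ X, list the open sets U ∈ τ with x ∈ U, then check whether U ∩ (A ∖ {x}) ≠ ∅ for every such U.
  x = 57: open {57} ∋ x has {57} ∩ (A ∖ {57}) = ∅, so x is NOT a limit point.
  x = 58: open {58} ∋ x has {58} ∩ (A ∖ {58}) = ∅, so x is NOT a limit point.
  x = 59: open {58, 59} ∋ x has {58, 59} ∩ (A ∖ {59}) = ∅, so x is NOT a limit point.
Collecting: A' = ∅.


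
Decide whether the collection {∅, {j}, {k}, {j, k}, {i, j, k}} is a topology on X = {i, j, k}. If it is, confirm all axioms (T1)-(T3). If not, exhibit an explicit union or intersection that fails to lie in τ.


τ IS a topology on X.

Axiom (T1): ∅ ∈ τ? Yes; X ∈ τ? Yes.
Axiom (T2/T3): check pairwise unions and intersections of members of τ.
All pairwise intersections and unions checked — each lies in τ. Therefore τ satisfies (T1), (T2), (T3): it IS a topology on X.


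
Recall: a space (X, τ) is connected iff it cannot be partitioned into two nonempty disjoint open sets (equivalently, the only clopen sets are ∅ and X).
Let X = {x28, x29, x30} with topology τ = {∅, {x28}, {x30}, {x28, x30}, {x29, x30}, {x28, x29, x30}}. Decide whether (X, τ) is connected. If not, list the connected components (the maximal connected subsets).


(X, τ) is disconnected; components = [{x28}, {x29, x30}].

Find clopen sets (U ∈ τ with X ∖ U ∈ τ):
  U = ∅, X ∖ U = {x28, x29, x30} — both open, so U is clopen.
  U = {x28}, X ∖ U = {x29, x30} — both open, so U is clopen.
  U = {x29, x30}, X ∖ U = {x28} — both open, so U is clopen.
  U = {x28, x29, x30}, X ∖ U = ∅ — both open, so U is clopen.
Nontrivial clopen(s) exist: e.g. {x28}. So (X, τ) is disconnected.
Compute connected components by grouping points that agree on all clopens:
  component: {x28}
  component: {x29, x30}


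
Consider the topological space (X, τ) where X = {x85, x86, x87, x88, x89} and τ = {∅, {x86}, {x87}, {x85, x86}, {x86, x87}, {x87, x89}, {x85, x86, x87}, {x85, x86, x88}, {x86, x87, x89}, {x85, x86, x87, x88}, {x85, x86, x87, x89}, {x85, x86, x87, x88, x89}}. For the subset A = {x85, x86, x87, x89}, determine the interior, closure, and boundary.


int(A) = {x85, x86, x87, x89}, cl(A) = {x85, x86, x87, x88, x89}, ∂A = {x88}.

Closed sets in (X, τ) are complements of opens:
  closed(X, τ) = {∅, {x88}, {x89}, {x85, x88}, {x87, x89}, {x88, x89}, {x85, x86, x88}, {x85, x88, x89}, {x87, x88, x89}, {x85, x86, x88, x89}, {x85, x87, x88, x89}, {x85, x86, x87, x88, x89}}.
int(A) = ⋃ {U ∈ τ : U ⊆ A}. Opens contained in A: ∅, {x86}, {x87}, {x85, x86}, {x86, x87}, {x87, x89}, {x85, x86, x87}, {x86, x87, x89}, {x85, x86, x87, x89}.
Taking the union of these: int(A) = {x85, x86, x87, x89}.
cl(A) = ⋂ {C closed : A ⊆ C}. Closed sets containing A: {x85, x86, x87, x88, x89}.
Intersecting these: cl(A) = {x85, x86, x87, x88, x89}.
∂A = cl(A) ∖ int(A) = {x85, x86, x87, x88, x89} ∖ {x85, x86, x87, x89} = {x88}.


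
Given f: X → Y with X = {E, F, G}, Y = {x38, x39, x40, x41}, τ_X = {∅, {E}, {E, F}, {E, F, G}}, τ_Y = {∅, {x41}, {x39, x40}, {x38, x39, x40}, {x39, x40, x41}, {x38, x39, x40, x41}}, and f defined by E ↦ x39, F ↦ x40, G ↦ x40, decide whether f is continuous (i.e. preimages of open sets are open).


f IS continuous.

Compute f^{-1}(U) for each U ∈ τ_Y:
  U = ∅: f^{-1}(U) = ∅ ∈ τ_X ✓.
  U = {x41}: f^{-1}(U) = ∅ ∈ τ_X ✓.
  U = {x39, x40}: f^{-1}(U) = {E, F, G} ∈ τ_X ✓.
  U = {x38, x39, x40}: f^{-1}(U) = {E, F, G} ∈ τ_X ✓.
  U = {x39, x40, x41}: f^{-1}(U) = {E, F, G} ∈ τ_X ✓.
  U = {x38, x39, x40, x41}: f^{-1}(U) = {E, F, G} ∈ τ_X ✓.
Every preimage lies in τ_X, so f IS continuous.


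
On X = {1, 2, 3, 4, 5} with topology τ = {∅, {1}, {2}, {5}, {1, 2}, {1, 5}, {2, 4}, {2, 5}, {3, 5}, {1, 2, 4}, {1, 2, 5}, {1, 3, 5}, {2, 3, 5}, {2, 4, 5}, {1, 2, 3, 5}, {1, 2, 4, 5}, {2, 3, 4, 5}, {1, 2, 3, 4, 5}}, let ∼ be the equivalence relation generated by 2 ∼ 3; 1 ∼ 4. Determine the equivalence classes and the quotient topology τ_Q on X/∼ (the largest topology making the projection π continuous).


X/∼ = {[1=4], [2=3], [5]}; |τ_Q| = 4.

Equivalence classes: [1=4], [2=3], [5].
Quotient map π: X → X/∼ sends 1 ↦ [1=4], 2 ↦ [2=3], 3 ↦ [2=3], 4 ↦ [1=4], 5 ↦ [5].
For each subset V ⊆ X/∼, compute π^{-1}(V) ⊆ X and check whether π^{-1}(V) ∈ τ. V is open in τ_Q iff π^{-1}(V) ∈ τ.
  V = {}: π^{-1}(V) = ∅ ∈ τ ✓.
  V = {[1=4]}: π^{-1}(V) = {1, 4} ∉ τ ✗.
  V = {[2=3]}: π^{-1}(V) = {2, 3} ∉ τ ✗.
  V = {[1=4], [2=3]}: π^{-1}(V) = {1, 2, 3, 4} ∉ τ ✗.
  V = {[5]}: π^{-1}(V) = {5} ∈ τ ✓.
  V = {[1=4], [5]}: π^{-1}(V) = {1, 4, 5} ∉ τ ✗.
  V = {[2=3], [5]}: π^{-1}(V) = {2, 3, 5} ∈ τ ✓.
  V = {[1=4], [2=3], [5]}: π^{-1}(V) = {1, 2, 3, 4, 5} ∈ τ ✓.
Open sets in the quotient: τ_Q = {{}, {[5]}, {[2=3], [5]}, {[1=4], [2=3], [5]}} (4 elements).


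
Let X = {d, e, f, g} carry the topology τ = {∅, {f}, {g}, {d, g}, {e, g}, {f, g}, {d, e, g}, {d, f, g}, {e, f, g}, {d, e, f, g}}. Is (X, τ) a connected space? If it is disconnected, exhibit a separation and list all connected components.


(X, τ) is disconnected; components = [{f}, {d, e, g}].

Find clopen sets (U ∈ τ with X ∖ U ∈ τ):
  U = ∅, X ∖ U = {d, e, f, g} — both open, so U is clopen.
  U = {f}, X ∖ U = {d, e, g} — both open, so U is clopen.
  U = {d, e, g}, X ∖ U = {f} — both open, so U is clopen.
  U = {d, e, f, g}, X ∖ U = ∅ — both open, so U is clopen.
Nontrivial clopen(s) exist: e.g. {f}. So (X, τ) is disconnected.
Compute connected components by grouping points that agree on all clopens:
  component: {f}
  component: {d, e, g}


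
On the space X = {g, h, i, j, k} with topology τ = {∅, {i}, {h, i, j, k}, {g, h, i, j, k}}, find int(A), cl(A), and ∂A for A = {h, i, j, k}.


int(A) = {h, i, j, k}, cl(A) = {g, h, i, j, k}, ∂A = {g}.

Closed sets in (X, τ) are complements of opens:
  closed(X, τ) = {∅, {g}, {g, h, j, k}, {g, h, i, j, k}}.
int(A) = ⋃ {U ∈ τ : U ⊆ A}. Opens contained in A: ∅, {i}, {h, i, j, k}.
Taking the union of these: int(A) = {h, i, j, k}.
cl(A) = ⋂ {C closed : A ⊆ C}. Closed sets containing A: {g, h, i, j, k}.
Intersecting these: cl(A) = {g, h, i, j, k}.
∂A = cl(A) ∖ int(A) = {g, h, i, j, k} ∖ {h, i, j, k} = {g}.


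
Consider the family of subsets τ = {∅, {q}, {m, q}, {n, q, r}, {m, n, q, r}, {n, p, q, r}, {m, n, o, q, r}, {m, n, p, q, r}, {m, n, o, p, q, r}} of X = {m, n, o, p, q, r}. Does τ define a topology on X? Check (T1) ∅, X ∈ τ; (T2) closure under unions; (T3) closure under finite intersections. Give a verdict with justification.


τ IS a topology on X.

Axiom (T1): ∅ ∈ τ? Yes; X ∈ τ? Yes.
Axiom (T2/T3): check pairwise unions and intersections of members of τ.
All pairwise intersections and unions checked — each lies in τ. Therefore τ satisfies (T1), (T2), (T3): it IS a topology on X.


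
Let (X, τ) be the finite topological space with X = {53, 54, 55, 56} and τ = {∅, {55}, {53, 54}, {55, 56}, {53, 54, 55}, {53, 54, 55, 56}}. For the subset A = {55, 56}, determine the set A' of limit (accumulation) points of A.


A' = {56}

For each x ∈ X, list the open sets U ∈ τ with x ∈ U, then check whether U ∩ (A ∖ {x}) ≠ ∅ for every such U.
  x = 53: open {53, 54} ∋ x has {53, 54} ∩ (A ∖ {53}) = ∅, so x is NOT a limit point.
  x = 54: open {53, 54} ∋ x has {53, 54} ∩ (A ∖ {54}) = ∅, so x is NOT a limit point.
  x = 55: open {55} ∋ x has {55} ∩ (A ∖ {55}) = ∅, so x is NOT a limit point.
  x = 56: opens ∋ x are {55, 56}, {53, 54, 55, 56}; each meets A ∖ {56}, so x IS a limit point.
Collecting: A' = {56}.


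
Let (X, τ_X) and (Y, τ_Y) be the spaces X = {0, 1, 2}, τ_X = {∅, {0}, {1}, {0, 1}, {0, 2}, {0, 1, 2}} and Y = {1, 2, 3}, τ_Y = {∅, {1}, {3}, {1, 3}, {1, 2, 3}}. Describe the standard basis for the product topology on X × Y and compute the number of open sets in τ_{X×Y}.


Basis B = {∅ × ∅, {0} × {1}, {0} × {3}, {1} × {1}, {1} × {3}, {0} × {1, 3}, {0, 1} × {1}, {0, 2} × {1}, {0, 1} × {3}, {0, 2} × {3}, {1} × {1, 3}, {0} × {1, 2, 3}, {0, 1, 2} × {1}, {0, 1, 2} × {3}, {1} × {1, 2, 3}, {0, 1} × {1, 3}, {0, 2} × {1, 3}, {0, 1} × {1, 2, 3}, {0, 2} × {1, 2, 3}, {0, 1, 2} × {1, 3}, {0, 1, 2} × {1, 2, 3}}; |τ_{X×Y}| = 70.

Enumerate products U × V with U ∈ τ_X, V ∈ τ_Y (deduplicated):
  ∅ × ∅ = {} (∅)
  {0} × {1} = {(0,1)}
  {0} × {3} = {(0,3)}
  {1} × {1} = {(1,1)}
  {1} × {3} = {(1,3)}
  {0} × {1, 3} = {(0,1), (0,3)}
  {0, 1} × {1} = {(0,1), (1,1)}
  {0, 2} × {1} = {(0,1), (2,1)}
  {0, 1} × {3} = {(0,3), (1,3)}
  {0, 2} × {3} = {(0,3), (2,3)}
  {1} × {1, 3} = {(1,1), (1,3)}
  {0} × {1, 2, 3} = {(0,1), (0,2), (0,3)}
  {0, 1, 2} × {1} = {(0,1), (1,1), (2,1)}
  {0, 1, 2} × {3} = {(0,3), (1,3), (2,3)}
  {1} × {1, 2, 3} = {(1,1), (1,2), (1,3)}
  {0, 1} × {1, 3} = {(0,1), (0,3), (1,1), (1,3)}
  {0, 2} × {1, 3} = {(0,1), (0,3), (2,1), (2,3)}
  {0, 1} × {1, 2, 3} = {(0,1), (0,2), (0,3), (1,1), (1,2), (1,3)}
  {0, 2} × {1, 2, 3} = {(0,1), (0,2), (0,3), (2,1), (2,2), (2,3)}
  {0, 1, 2} × {1, 3} = {(0,1), (0,3), (1,1), (1,3), (2,1), (2,3)}
  {0, 1, 2} × {1, 2, 3} = {(0,1), (0,2), (0,3), (1,1), (1,2), (1,3), (2,1), (2,2), (2,3)}
These 21 distinct sets form the basis B.
Close under arbitrary unions to get τ_{X×Y}; counting gives |τ_{X×Y}| = 70.


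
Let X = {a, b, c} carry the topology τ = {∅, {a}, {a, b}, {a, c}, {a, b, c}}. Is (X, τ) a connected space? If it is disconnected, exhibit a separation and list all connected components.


(X, τ) is connected.

Find clopen sets (U ∈ τ with X ∖ U ∈ τ):
  U = ∅, X ∖ U = {a, b, c} — both open, so U is clopen.
  U = {a, b, c}, X ∖ U = ∅ — both open, so U is clopen.
Only trivial clopens (∅ and X) exist, so (X, τ) is connected.
Compute connected components by grouping points that agree on all clopens:
  component: {a, b, c}


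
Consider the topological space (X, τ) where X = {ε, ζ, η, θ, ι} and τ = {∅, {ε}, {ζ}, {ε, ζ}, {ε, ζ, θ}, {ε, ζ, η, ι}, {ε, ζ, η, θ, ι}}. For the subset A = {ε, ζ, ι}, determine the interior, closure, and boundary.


int(A) = {ε, ζ}, cl(A) = {ε, ζ, η, θ, ι}, ∂A = {η, θ, ι}.

Closed sets in (X, τ) are complements of opens:
  closed(X, τ) = {∅, {θ}, {η, ι}, {η, θ, ι}, {ε, η, θ, ι}, {ζ, η, θ, ι}, {ε, ζ, η, θ, ι}}.
int(A) = ⋃ {U ∈ τ : U ⊆ A}. Opens contained in A: ∅, {ε}, {ζ}, {ε, ζ}.
Taking the union of these: int(A) = {ε, ζ}.
cl(A) = ⋂ {C closed : A ⊆ C}. Closed sets containing A: {ε, ζ, η, θ, ι}.
Intersecting these: cl(A) = {ε, ζ, η, θ, ι}.
∂A = cl(A) ∖ int(A) = {ε, ζ, η, θ, ι} ∖ {ε, ζ} = {η, θ, ι}.


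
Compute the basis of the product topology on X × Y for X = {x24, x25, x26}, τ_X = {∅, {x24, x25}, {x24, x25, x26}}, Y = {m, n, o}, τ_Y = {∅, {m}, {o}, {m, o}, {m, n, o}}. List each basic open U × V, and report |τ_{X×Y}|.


Basis B = {∅ × ∅, {x24, x25} × {m}, {x24, x25} × {o}, {x24, x25, x26} × {m}, {x24, x25, x26} × {o}, {x24, x25} × {m, o}, {x24, x25} × {m, n, o}, {x24, x25, x26} × {m, o}, {x24, x25, x26} × {m, n, o}}; |τ_{X×Y}| = 14.

Enumerate products U × V with U ∈ τ_X, V ∈ τ_Y (deduplicated):
  ∅ × ∅ = {} (∅)
  {x24, x25} × {m} = {(x24,m), (x25,m)}
  {x24, x25} × {o} = {(x24,o), (x25,o)}
  {x24, x25, x26} × {m} = {(x24,m), (x25,m), (x26,m)}
  {x24, x25, x26} × {o} = {(x24,o), (x25,o), (x26,o)}
  {x24, x25} × {m, o} = {(x24,m), (x24,o), (x25,m), (x25,o)}
  {x24, x25} × {m, n, o} = {(x24,m), (x24,n), (x24,o), (x25,m), (x25,n), (x25,o)}
  {x24, x25, x26} × {m, o} = {(x24,m), (x24,o), (x25,m), (x25,o), (x26,m), (x26,o)}
  {x24, x25, x26} × {m, n, o} = {(x24,m), (x24,n), (x24,o), (x25,m), (x25,n), (x25,o), (x26,m), (x26,n), (x26,o)}
These 9 distinct sets form the basis B.
Close under arbitrary unions to get τ_{X×Y}; counting gives |τ_{X×Y}| = 14.


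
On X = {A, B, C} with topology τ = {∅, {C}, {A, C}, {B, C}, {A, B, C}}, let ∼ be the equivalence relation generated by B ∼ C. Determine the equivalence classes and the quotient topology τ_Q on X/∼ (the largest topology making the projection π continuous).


X/∼ = {[A], [B=C]}; |τ_Q| = 3.

Equivalence classes: [A], [B=C].
Quotient map π: X → X/∼ sends A ↦ [A], B ↦ [B=C], C ↦ [B=C].
For each subset V ⊆ X/∼, compute π^{-1}(V) ⊆ X and check whether π^{-1}(V) ∈ τ. V is open in τ_Q iff π^{-1}(V) ∈ τ.
  V = {}: π^{-1}(V) = ∅ ∈ τ ✓.
  V = {[A]}: π^{-1}(V) = {A} ∉ τ ✗.
  V = {[B=C]}: π^{-1}(V) = {B, C} ∈ τ ✓.
  V = {[A], [B=C]}: π^{-1}(V) = {A, B, C} ∈ τ ✓.
Open sets in the quotient: τ_Q = {{}, {[B=C]}, {[A], [B=C]}} (3 elements).


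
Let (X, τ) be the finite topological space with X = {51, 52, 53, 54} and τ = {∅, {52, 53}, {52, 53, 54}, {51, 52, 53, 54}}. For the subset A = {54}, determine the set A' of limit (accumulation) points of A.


A' = {51}

For each x ∈ X, list the open sets U ∈ τ with x ∈ U, then check whether U ∩ (A ∖ {x}) ≠ ∅ for every such U.
  x = 51: opens ∋ x are {51, 52, 53, 54}; each meets A ∖ {51}, so x IS a limit point.
  x = 52: open {52, 53} ∋ x has {52, 53} ∩ (A ∖ {52}) = ∅, so x is NOT a limit point.
  x = 53: open {52, 53} ∋ x has {52, 53} ∩ (A ∖ {53}) = ∅, so x is NOT a limit point.
  x = 54: open {52, 53, 54} ∋ x has {52, 53, 54} ∩ (A ∖ {54}) = ∅, so x is NOT a limit point.
Collecting: A' = {51}.


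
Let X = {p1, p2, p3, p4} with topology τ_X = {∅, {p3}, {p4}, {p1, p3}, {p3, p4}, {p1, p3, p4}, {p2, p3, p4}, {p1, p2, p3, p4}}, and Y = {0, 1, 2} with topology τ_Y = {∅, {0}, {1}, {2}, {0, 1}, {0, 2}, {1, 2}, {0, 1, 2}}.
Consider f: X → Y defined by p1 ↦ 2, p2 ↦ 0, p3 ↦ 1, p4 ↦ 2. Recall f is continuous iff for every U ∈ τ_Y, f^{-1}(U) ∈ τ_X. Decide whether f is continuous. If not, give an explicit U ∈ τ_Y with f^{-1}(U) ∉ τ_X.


f is NOT continuous.

Compute f^{-1}(U) for each U ∈ τ_Y:
  U = ∅: f^{-1}(U) = ∅ ∈ τ_X ✓.
  U = {0}: f^{-1}(U) = {p2} ∉ τ_X ✗.
  U = {1}: f^{-1}(U) = {p3} ∈ τ_X ✓.
  U = {2}: f^{-1}(U) = {p1, p4} ∉ τ_X ✗.
  U = {0, 1}: f^{-1}(U) = {p2, p3} ∉ τ_X ✗.
  U = {0, 2}: f^{-1}(U) = {p1, p2, p4} ∉ τ_X ✗.
  U = {1, 2}: f^{-1}(U) = {p1, p3, p4} ∈ τ_X ✓.
  U = {0, 1, 2}: f^{-1}(U) = {p1, p2, p3, p4} ∈ τ_X ✓.
Found U = {0} with f^{-1}(U) = {p2} not in τ_X. Therefore f is NOT continuous.


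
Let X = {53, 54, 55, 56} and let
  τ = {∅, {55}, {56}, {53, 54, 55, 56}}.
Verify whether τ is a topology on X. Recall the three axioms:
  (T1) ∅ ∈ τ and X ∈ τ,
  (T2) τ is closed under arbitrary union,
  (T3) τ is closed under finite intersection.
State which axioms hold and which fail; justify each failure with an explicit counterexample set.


τ is NOT a topology on X.

Axiom (T1): ∅ ∈ τ? Yes; X ∈ τ? Yes.
Axiom (T2/T3): check pairwise unions and intersections of members of τ.
Counterexample for (T2): {55} ∪ {56} = {55, 56} ∉ τ. Therefore τ is NOT a topology.


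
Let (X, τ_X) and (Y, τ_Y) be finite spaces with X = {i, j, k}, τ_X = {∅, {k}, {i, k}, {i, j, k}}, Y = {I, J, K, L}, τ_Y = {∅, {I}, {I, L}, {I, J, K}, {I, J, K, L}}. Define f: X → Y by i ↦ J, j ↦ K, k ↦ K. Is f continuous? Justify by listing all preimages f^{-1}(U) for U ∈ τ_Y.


f IS continuous.

Compute f^{-1}(U) for each U ∈ τ_Y:
  U = ∅: f^{-1}(U) = ∅ ∈ τ_X ✓.
  U = {I}: f^{-1}(U) = ∅ ∈ τ_X ✓.
  U = {I, L}: f^{-1}(U) = ∅ ∈ τ_X ✓.
  U = {I, J, K}: f^{-1}(U) = {i, j, k} ∈ τ_X ✓.
  U = {I, J, K, L}: f^{-1}(U) = {i, j, k} ∈ τ_X ✓.
Every preimage lies in τ_X, so f IS continuous.


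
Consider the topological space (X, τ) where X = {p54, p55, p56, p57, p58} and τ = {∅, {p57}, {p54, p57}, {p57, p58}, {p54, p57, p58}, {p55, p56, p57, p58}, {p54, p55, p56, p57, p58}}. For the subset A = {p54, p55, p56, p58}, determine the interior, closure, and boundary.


int(A) = ∅, cl(A) = {p54, p55, p56, p58}, ∂A = {p54, p55, p56, p58}.

Closed sets in (X, τ) are complements of opens:
  closed(X, τ) = {∅, {p54}, {p55, p56}, {p54, p55, p56}, {p55, p56, p58}, {p54, p55, p56, p58}, {p54, p55, p56, p57, p58}}.
int(A) = ⋃ {U ∈ τ : U ⊆ A}. Opens contained in A: ∅.
Taking the union of these: int(A) = ∅.
cl(A) = ⋂ {C closed : A ⊆ C}. Closed sets containing A: {p54, p55, p56, p58}, {p54, p55, p56, p57, p58}.
Intersecting these: cl(A) = {p54, p55, p56, p58}.
∂A = cl(A) ∖ int(A) = {p54, p55, p56, p58} ∖ ∅ = {p54, p55, p56, p58}.


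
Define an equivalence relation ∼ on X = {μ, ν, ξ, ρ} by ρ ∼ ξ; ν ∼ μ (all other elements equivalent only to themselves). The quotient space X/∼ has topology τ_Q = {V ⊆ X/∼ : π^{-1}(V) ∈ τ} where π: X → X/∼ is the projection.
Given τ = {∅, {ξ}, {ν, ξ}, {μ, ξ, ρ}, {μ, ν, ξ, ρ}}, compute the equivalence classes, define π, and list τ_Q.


X/∼ = {[μ=ν], [ξ=ρ]}; |τ_Q| = 2.

Equivalence classes: [μ=ν], [ξ=ρ].
Quotient map π: X → X/∼ sends μ ↦ [μ=ν], ν ↦ [μ=ν], ξ ↦ [ξ=ρ], ρ ↦ [ξ=ρ].
For each subset V ⊆ X/∼, compute π^{-1}(V) ⊆ X and check whether π^{-1}(V) ∈ τ. V is open in τ_Q iff π^{-1}(V) ∈ τ.
  V = {}: π^{-1}(V) = ∅ ∈ τ ✓.
  V = {[μ=ν]}: π^{-1}(V) = {μ, ν} ∉ τ ✗.
  V = {[ξ=ρ]}: π^{-1}(V) = {ξ, ρ} ∉ τ ✗.
  V = {[μ=ν], [ξ=ρ]}: π^{-1}(V) = {μ, ν, ξ, ρ} ∈ τ ✓.
Open sets in the quotient: τ_Q = {{}, {[μ=ν], [ξ=ρ]}} (2 elements).
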